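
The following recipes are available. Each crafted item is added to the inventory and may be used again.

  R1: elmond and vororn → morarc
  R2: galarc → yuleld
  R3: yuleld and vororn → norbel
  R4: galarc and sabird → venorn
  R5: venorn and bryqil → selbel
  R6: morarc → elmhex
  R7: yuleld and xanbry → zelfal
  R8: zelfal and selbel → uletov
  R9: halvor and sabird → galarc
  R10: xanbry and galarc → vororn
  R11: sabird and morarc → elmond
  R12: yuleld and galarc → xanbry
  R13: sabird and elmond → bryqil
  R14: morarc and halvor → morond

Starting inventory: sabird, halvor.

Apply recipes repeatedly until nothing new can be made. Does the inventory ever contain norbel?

halvor and sabird → galarc (R9).
galarc → yuleld (R2).
yuleld and galarc → xanbry (R12).
xanbry and galarc → vororn (R10).
Using R3, yuleld and vororn make norbel.

Yes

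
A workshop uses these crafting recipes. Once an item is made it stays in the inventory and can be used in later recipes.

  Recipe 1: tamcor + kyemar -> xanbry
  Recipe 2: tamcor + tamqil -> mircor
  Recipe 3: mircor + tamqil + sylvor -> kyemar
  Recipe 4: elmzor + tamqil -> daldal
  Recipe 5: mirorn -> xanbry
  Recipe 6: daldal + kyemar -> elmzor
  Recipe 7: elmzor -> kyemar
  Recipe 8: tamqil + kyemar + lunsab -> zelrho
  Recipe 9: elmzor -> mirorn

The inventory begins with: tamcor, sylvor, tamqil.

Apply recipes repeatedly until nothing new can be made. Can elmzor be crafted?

elmzor would need daldal and kyemar (Recipe 6), but daldal is never obtained.

No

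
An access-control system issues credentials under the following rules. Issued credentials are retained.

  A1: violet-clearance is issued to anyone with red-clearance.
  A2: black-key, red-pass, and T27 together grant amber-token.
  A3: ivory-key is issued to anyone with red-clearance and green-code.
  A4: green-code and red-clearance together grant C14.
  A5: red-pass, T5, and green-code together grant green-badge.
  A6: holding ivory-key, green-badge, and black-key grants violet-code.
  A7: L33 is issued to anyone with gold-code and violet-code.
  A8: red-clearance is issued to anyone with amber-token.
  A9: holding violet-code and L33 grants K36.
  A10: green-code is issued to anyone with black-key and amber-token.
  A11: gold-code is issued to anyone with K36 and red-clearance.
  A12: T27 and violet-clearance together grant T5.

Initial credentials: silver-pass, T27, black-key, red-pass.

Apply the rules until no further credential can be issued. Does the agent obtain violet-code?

Holding black-key, red-pass, and T27 grants amber-token (A2).
Holding black-key and amber-token grants green-code (A10).
Holding amber-token grants red-clearance (A8).
Holding red-clearance grants violet-clearance (A1).
Holding red-clearance and green-code grants ivory-key (A3).
Holding T27 and violet-clearance grants T5 (A12).
Holding red-pass, T5, and green-code grants green-badge (A5).
Holding ivory-key, green-badge, and black-key grants violet-code (A6).

Yes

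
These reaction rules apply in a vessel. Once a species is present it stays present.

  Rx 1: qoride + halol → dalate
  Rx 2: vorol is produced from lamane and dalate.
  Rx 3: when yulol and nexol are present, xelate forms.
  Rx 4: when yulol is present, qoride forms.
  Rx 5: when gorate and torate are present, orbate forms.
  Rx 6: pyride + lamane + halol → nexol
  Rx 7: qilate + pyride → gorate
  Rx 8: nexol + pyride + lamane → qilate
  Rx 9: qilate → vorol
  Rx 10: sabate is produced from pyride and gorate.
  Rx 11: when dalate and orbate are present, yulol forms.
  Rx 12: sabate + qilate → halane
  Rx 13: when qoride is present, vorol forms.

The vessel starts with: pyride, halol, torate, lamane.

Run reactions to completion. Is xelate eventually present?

xelate would need yulol and nexol (Rx 3), but yulol never forms.

No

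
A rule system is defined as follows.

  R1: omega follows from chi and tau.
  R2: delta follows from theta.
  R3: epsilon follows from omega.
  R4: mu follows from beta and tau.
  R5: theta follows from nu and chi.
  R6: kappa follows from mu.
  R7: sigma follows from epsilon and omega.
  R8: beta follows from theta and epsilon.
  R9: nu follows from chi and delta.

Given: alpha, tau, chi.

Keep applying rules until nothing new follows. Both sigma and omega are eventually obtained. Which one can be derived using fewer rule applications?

omega: chi and tau hold, so omega follows (R1). [1 rule application]
sigma: From chi and tau, R1 gives omega. omega holds, so epsilon follows (R3). epsilon and omega hold, so sigma follows (R7). [3 rule applications]
omega needs fewer.

omega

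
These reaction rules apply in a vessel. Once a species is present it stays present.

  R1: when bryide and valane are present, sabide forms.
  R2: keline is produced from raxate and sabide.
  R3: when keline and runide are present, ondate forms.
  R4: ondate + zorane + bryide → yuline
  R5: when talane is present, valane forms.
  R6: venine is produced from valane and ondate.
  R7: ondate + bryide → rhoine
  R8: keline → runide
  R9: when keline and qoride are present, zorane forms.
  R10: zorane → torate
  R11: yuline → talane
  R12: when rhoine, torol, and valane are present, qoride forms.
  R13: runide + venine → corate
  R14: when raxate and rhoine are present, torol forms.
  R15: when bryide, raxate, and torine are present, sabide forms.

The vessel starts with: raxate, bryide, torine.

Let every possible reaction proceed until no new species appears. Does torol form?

Yes

bryide, raxate, and torine present → sabide forms (R15).
raxate and sabide present → keline forms (R2).
keline present → runide forms (R8).
keline and runide present → ondate forms (R3).
ondate and bryide present → rhoine forms (R7).
raxate and rhoine present → torol forms (R14).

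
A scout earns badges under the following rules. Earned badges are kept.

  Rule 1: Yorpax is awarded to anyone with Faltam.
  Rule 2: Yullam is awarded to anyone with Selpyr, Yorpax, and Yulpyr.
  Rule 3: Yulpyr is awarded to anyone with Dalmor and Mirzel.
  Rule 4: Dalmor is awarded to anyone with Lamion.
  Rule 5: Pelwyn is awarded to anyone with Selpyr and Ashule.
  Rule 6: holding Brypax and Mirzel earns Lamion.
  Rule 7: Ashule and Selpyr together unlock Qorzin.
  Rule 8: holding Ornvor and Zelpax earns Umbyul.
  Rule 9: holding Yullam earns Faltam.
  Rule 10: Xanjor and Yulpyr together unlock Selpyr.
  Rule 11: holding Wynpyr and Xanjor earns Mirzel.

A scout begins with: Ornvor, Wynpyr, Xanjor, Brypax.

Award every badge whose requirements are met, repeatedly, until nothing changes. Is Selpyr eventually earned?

Yes

With Wynpyr and Xanjor, Mirzel is earned (Rule 11).
With Brypax and Mirzel, Lamion is earned (Rule 6).
With Lamion, Dalmor is earned (Rule 4).
With Dalmor and Mirzel, Yulpyr is earned (Rule 3).
With Xanjor and Yulpyr, Selpyr is earned (Rule 10).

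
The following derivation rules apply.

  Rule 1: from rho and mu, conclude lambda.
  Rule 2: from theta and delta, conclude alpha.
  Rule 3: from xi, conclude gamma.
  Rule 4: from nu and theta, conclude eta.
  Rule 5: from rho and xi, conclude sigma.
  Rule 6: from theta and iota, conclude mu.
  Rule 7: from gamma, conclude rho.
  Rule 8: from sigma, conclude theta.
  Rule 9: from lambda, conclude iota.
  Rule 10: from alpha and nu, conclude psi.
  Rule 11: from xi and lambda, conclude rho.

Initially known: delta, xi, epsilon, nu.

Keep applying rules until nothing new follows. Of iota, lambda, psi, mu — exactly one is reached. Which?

psi

xi holds, so gamma follows (Rule 3).
gamma holds, so rho follows (Rule 7).
rho and xi hold, so sigma follows (Rule 5).
sigma holds, so theta follows (Rule 8).
theta and delta hold, so alpha follows (Rule 2).
From alpha and nu, Rule 10 gives psi.
lambda would need rho and mu (Rule 1), but mu is never established. mu would need theta and iota (Rule 6), but iota is never established. iota would need lambda (Rule 9), but lambda is never established.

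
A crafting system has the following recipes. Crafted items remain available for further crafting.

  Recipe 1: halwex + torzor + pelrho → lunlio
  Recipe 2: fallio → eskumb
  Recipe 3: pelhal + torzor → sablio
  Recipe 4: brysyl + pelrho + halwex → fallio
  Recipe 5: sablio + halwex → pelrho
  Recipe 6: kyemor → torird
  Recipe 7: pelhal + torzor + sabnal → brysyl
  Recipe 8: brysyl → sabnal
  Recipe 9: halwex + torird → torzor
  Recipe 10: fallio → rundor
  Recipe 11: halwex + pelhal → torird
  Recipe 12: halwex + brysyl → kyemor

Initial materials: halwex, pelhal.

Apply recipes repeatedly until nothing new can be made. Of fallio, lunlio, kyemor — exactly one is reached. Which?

Using Recipe 11, halwex and pelhal make torird.
halwex + torird → torzor (Recipe 9).
pelhal + torzor → sablio (Recipe 3).
Using Recipe 5, sablio and halwex make pelrho.
halwex + torzor + pelrho → lunlio (Recipe 1).
kyemor would need halwex and brysyl (Recipe 12), but brysyl is never obtained. fallio would need brysyl, pelrho, and halwex (Recipe 4), but brysyl is never obtained.

lunlio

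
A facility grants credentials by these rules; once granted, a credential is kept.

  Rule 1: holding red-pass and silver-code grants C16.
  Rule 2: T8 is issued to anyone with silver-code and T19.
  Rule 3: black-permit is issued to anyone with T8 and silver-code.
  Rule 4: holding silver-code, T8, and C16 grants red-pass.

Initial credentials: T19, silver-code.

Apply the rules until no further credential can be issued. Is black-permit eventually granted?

Yes

Holding silver-code and T19 grants T8 (Rule 2).
Holding T8 and silver-code grants black-permit (Rule 3).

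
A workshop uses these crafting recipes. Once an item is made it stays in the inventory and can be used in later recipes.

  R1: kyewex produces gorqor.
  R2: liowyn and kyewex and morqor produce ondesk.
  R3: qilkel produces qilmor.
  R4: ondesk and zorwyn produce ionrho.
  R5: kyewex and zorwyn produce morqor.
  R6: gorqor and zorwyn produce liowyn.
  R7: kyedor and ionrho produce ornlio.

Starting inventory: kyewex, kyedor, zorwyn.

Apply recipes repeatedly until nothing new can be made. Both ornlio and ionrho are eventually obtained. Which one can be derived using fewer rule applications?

ionrho: kyewex and zorwyn → morqor (R5). kyewex → gorqor (R1). Using R6, gorqor and zorwyn make liowyn. liowyn and kyewex and morqor → ondesk (R2). ondesk and zorwyn → ionrho (R4). [5 rule applications]
ornlio: Using R5, kyewex and zorwyn make morqor. kyewex → gorqor (R1). gorqor and zorwyn → liowyn (R6). Using R2, liowyn, kyewex, and morqor make ondesk. Using R4, ondesk and zorwyn make ionrho. kyedor and ionrho → ornlio (R7). [6 rule applications]
ionrho needs fewer.

ionrho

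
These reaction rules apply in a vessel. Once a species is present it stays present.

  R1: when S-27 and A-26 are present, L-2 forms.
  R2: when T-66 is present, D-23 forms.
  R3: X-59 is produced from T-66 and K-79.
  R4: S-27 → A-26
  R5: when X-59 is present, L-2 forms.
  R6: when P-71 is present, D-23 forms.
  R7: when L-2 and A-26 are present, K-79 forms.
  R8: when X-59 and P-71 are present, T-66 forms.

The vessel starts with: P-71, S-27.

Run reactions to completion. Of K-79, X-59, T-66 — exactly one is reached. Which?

K-79

S-27 present → A-26 forms (R4).
S-27 and A-26 present → L-2 forms (R1).
L-2 and A-26 present → K-79 forms (R7).
X-59 would need T-66 and K-79 (R3), but T-66 never forms. T-66 would need X-59 and P-71 (R8), but X-59 never forms.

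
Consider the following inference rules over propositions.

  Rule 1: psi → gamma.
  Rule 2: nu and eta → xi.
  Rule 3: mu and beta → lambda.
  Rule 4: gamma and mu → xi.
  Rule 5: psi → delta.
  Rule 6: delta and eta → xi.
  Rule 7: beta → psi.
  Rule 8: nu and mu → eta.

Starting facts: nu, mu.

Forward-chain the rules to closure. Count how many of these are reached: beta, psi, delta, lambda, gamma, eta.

nu and mu hold, so eta follows (Rule 8).
No rule produces beta, and it is not given.
psi would need beta (Rule 7), but beta is never established.
delta would need psi (Rule 5), but psi is never established.
lambda would need mu and beta (Rule 3), but beta is never established.
gamma would need psi (Rule 1), but psi is never established.
eta: reached.
Reached: eta — 1 of the 6.

1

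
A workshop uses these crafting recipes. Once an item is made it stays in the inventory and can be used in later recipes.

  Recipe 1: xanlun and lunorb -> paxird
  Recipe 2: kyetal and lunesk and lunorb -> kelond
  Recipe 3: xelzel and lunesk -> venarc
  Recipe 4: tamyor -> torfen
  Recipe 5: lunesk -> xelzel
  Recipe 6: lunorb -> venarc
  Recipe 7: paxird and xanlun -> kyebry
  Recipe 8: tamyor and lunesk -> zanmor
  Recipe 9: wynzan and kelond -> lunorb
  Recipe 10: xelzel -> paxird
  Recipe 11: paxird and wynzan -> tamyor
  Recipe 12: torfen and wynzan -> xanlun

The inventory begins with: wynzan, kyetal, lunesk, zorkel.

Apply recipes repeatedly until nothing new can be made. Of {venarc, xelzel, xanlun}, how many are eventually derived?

3

Using Recipe 5, lunesk makes xelzel.
Using Recipe 10, xelzel makes paxird.
xelzel and lunesk -> venarc (Recipe 3).
paxird and wynzan -> tamyor (Recipe 11).
tamyor -> torfen (Recipe 4).
Using Recipe 12, torfen and wynzan make xanlun.
venarc: reached.
xelzel: reached.
xanlun: reached.
All 3 are reached.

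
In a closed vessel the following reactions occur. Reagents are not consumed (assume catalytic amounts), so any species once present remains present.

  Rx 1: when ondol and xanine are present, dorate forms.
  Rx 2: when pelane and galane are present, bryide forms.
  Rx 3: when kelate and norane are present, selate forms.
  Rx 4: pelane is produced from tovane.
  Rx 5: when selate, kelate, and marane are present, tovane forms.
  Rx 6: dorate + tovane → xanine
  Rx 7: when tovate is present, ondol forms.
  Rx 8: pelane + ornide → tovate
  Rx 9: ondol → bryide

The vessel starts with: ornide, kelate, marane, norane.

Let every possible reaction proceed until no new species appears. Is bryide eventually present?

kelate and norane present → selate forms (Rx 3).
selate, kelate, and marane present → tovane forms (Rx 5).
tovane present → pelane forms (Rx 4).
pelane and ornide present → tovate forms (Rx 8).
tovate present → ondol forms (Rx 7).
ondol present → bryide forms (Rx 9).

Yes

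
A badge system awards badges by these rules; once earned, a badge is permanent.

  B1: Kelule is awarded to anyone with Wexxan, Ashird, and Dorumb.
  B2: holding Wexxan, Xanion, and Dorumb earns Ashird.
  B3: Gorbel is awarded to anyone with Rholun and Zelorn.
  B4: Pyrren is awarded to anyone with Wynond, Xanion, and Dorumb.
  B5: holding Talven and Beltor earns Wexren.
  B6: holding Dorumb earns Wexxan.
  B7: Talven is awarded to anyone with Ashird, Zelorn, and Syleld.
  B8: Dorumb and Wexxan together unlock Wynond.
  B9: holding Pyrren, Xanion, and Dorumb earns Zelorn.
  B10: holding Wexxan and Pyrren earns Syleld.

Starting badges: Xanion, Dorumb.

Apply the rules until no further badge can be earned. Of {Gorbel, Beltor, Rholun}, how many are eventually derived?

0

Gorbel would need Rholun and Zelorn (B3), but Rholun is never earned.
No rule produces Beltor, and it is not given.
No rule produces Rholun, and it is not given.
None of the 3 are reached.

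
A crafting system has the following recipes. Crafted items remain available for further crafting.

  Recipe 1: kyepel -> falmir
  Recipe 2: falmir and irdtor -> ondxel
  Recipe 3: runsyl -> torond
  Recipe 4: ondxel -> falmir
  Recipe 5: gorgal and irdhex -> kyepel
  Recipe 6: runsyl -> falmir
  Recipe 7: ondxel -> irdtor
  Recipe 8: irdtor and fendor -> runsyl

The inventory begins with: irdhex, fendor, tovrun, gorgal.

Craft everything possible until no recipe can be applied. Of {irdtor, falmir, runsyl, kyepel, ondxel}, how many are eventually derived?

2

gorgal and irdhex -> kyepel (Recipe 5).
kyepel -> falmir (Recipe 1).
irdtor would need ondxel (Recipe 7), but ondxel is never obtained.
falmir: reached.
runsyl would need irdtor and fendor (Recipe 8), but irdtor is never obtained.
kyepel: reached.
ondxel would need falmir and irdtor (Recipe 2), but irdtor is never obtained.
Reached: falmir and kyepel — 2 of the 5.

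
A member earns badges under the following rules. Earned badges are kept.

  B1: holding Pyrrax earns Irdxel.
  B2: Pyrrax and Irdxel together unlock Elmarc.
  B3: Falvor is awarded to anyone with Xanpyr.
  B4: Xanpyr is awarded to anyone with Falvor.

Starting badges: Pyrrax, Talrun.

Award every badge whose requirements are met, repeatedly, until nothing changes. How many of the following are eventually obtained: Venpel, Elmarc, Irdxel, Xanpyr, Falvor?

With Pyrrax, Irdxel is earned (B1).
With Pyrrax and Irdxel, Elmarc is earned (B2).
No rule produces Venpel, and it is not given.
Elmarc: reached.
Irdxel: reached.
Xanpyr would need Falvor (B4), but Falvor is never earned.
Falvor would need Xanpyr (B3), but Xanpyr is never earned.
Reached: Elmarc and Irdxel — 2 of the 5.

2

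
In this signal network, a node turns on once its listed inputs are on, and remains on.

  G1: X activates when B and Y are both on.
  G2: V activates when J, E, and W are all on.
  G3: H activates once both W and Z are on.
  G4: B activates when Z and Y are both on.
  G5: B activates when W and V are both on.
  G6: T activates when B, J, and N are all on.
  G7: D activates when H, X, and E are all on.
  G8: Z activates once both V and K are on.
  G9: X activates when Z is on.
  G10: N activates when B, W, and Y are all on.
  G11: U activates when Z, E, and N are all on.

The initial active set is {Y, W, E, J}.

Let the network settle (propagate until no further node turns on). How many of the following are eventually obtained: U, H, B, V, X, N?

4

J, E, and W are on, so V activates (G2).
W and V are on, so B activates (G5).
G1: B and Y on → X on.
B, W, and Y are on, so N activates (G10).
U would need Z, E, and N (G11), but Z never turns on.
H would need W and Z (G3), but Z never turns on.
B: reached.
V: reached.
X: reached.
N: reached.
Reached: B, V, X, and N — 4 of the 6.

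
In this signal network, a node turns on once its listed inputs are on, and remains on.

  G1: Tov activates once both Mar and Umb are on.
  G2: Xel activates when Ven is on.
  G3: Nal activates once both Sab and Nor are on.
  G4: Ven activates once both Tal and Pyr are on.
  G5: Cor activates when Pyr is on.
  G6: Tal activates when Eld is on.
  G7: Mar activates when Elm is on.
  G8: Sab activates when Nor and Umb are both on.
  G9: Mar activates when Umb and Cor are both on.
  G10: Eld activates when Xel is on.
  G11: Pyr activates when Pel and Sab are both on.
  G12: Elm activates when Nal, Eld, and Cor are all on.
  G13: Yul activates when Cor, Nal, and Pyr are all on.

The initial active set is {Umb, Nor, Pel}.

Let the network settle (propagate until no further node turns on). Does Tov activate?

Yes

G8: Nor and Umb on → Sab on.
G11: Pel and Sab on → Pyr on.
G5: Pyr on → Cor on.
Umb and Cor are on, so Mar activates (G9).
G1: Mar and Umb on → Tov on.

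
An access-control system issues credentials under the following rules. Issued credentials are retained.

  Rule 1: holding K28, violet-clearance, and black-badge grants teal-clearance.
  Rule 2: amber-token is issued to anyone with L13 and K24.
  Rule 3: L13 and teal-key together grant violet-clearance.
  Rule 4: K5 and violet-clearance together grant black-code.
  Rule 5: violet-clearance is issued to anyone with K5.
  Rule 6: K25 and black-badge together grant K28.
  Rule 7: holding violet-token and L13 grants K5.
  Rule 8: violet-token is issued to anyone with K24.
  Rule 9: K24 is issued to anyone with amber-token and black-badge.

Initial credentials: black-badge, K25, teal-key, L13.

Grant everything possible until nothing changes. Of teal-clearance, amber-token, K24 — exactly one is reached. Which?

teal-clearance

Holding L13 and teal-key grants violet-clearance (Rule 3).
Holding K25 and black-badge grants K28 (Rule 6).
Holding K28, violet-clearance, and black-badge grants teal-clearance (Rule 1).
K24 would need amber-token and black-badge (Rule 9), but amber-token is never granted. amber-token would need L13 and K24 (Rule 2), but K24 is never granted.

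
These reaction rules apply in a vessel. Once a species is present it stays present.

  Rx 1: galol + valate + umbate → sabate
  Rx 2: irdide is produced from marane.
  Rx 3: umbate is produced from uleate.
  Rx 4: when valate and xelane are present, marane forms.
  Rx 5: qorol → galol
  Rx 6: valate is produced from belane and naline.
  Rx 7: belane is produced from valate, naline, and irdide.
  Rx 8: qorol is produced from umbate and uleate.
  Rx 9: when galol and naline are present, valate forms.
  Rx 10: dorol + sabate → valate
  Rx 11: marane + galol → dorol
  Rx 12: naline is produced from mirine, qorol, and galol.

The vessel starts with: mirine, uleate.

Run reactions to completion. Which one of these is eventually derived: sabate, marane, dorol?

uleate present → umbate forms (Rx 3).
umbate and uleate present → qorol forms (Rx 8).
qorol present → galol forms (Rx 5).
mirine, qorol, and galol present → naline forms (Rx 12).
galol and naline present → valate forms (Rx 9).
galol, valate, and umbate present → sabate forms (Rx 1).
dorol would need marane and galol (Rx 11), but marane never forms. marane would need valate and xelane (Rx 4), but xelane never forms.

sabate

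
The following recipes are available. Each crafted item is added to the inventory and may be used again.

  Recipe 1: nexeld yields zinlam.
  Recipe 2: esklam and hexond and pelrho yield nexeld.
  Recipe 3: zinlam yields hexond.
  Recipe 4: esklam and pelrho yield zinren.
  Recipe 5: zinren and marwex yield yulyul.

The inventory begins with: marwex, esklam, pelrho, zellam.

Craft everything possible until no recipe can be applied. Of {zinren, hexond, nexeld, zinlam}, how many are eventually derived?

1

esklam and pelrho → zinren (Recipe 4).
zinren: reached.
hexond would need zinlam (Recipe 3), but zinlam is never obtained.
nexeld would need esklam, hexond, and pelrho (Recipe 2), but hexond is never obtained.
zinlam would need nexeld (Recipe 1), but nexeld is never obtained.
Reached: zinren — 1 of the 4.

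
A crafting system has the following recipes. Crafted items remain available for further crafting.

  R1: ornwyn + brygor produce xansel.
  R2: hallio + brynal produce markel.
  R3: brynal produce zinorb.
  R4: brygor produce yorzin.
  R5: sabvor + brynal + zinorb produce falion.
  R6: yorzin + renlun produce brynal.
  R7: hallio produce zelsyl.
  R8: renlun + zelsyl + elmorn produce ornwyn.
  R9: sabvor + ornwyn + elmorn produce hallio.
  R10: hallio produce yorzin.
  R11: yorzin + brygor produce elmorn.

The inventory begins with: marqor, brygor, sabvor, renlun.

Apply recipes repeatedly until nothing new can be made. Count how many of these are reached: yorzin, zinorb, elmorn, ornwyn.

3

Using R4, brygor makes yorzin.
yorzin + renlun → brynal (R6).
yorzin + brygor → elmorn (R11).
Using R3, brynal makes zinorb.
yorzin: reached.
zinorb: reached.
elmorn: reached.
ornwyn would need renlun, zelsyl, and elmorn (R8), but zelsyl is never obtained.
Reached: yorzin, zinorb, and elmorn — 3 of the 4.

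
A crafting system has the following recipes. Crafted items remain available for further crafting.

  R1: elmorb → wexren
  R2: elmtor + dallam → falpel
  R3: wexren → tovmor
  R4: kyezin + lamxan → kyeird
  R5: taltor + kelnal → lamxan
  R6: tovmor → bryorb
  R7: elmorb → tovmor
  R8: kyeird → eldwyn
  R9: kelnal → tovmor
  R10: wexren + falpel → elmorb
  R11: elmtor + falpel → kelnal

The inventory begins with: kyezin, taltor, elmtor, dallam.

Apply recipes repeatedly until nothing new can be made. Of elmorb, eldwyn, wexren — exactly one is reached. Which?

eldwyn

Using R2, elmtor and dallam make falpel.
Using R11, elmtor and falpel make kelnal.
taltor + kelnal → lamxan (R5).
Using R4, kyezin and lamxan make kyeird.
kyeird → eldwyn (R8).
elmorb would need wexren and falpel (R10), but wexren is never obtained. wexren would need elmorb (R1), but elmorb is never obtained.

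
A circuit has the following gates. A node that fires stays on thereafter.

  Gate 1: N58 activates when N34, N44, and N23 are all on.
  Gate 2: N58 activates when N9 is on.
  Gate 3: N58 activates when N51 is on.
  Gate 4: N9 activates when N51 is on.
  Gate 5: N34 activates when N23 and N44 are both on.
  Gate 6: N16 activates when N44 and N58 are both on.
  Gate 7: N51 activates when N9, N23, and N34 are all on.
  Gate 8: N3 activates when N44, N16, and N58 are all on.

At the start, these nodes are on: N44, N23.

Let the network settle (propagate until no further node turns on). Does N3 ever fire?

Yes

N23 and N44 are on, so N34 activates (Gate 5).
N34, N44, and N23 are on, so N58 activates (Gate 1).
N44 and N58 are on, so N16 activates (Gate 6).
N44, N16, and N58 are on, so N3 activates (Gate 8).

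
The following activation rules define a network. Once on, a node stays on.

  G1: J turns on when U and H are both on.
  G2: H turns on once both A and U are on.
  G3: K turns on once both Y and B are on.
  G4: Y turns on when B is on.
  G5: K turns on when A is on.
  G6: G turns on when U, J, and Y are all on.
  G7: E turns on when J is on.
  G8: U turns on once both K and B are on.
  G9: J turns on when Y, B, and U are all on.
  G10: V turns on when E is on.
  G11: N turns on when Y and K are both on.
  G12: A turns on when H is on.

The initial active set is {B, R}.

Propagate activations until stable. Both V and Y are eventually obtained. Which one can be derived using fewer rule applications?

Y

Y: G4: B on → Y on. [1 rule application]
V: G4: B on → Y on. Y and B are on, so K turns on (G3). G8: K and B on → U on. G9: Y, B, and U on → J on. J is on, so E turns on (G7). G10: E on → V on. [6 rule applications]
Y needs fewer.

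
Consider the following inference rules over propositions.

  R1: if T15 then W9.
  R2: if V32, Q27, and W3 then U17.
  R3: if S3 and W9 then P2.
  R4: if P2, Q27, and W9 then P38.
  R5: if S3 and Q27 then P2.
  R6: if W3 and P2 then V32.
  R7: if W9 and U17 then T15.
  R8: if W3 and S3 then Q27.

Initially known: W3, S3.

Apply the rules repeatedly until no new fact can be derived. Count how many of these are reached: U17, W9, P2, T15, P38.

2

From W3 and S3, R8 gives Q27.
From S3 and Q27, R5 gives P2.
From W3 and P2, R6 gives V32.
V32, Q27, and W3 hold, so U17 follows (R2).
U17: reached.
W9 would need T15 (R1), but T15 is never established.
P2: reached.
T15 would need W9 and U17 (R7), but W9 is never established.
P38 would need P2, Q27, and W9 (R4), but W9 is never established.
Reached: U17 and P2 — 2 of the 5.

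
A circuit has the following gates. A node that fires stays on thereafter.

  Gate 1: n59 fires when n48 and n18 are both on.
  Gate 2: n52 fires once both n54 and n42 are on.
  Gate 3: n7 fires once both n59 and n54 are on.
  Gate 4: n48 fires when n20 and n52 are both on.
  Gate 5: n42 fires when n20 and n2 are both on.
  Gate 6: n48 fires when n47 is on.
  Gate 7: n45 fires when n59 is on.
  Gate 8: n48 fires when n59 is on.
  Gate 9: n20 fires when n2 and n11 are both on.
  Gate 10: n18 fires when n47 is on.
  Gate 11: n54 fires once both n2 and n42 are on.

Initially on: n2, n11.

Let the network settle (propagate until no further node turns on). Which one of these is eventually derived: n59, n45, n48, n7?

n48

n2 and n11 are on, so n20 fires (Gate 9).
Gate 5: n20 and n2 on → n42 on.
Gate 11: n2 and n42 on → n54 on.
n54 and n42 are on, so n52 fires (Gate 2).
Gate 4: n20 and n52 on → n48 on.
n45 would need n59 (Gate 7), but n59 never turns on. n59 would need n48 and n18 (Gate 1), but n18 never turns on. n7 would need n59 and n54 (Gate 3), but n59 never turns on.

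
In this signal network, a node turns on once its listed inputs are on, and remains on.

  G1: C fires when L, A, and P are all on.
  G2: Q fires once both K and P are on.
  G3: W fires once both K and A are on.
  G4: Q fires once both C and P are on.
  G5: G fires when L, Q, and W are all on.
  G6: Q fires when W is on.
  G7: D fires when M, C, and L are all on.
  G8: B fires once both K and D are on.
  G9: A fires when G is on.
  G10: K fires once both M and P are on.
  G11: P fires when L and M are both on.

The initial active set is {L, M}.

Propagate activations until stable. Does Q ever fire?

G11: L and M on → P on.
M and P are on, so K fires (G10).
K and P are on, so Q fires (G2).

Yes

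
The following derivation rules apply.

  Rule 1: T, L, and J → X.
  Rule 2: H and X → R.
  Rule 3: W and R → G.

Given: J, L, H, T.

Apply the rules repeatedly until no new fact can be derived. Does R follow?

Yes

From T, L, and J, Rule 1 gives X.
From H and X, Rule 2 gives R.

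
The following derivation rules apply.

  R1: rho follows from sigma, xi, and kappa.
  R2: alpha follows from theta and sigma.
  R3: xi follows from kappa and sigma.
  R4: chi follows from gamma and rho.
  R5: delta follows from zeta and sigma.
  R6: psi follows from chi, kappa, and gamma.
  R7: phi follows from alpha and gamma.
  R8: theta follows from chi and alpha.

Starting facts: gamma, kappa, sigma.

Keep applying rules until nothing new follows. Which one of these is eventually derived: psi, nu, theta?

kappa and sigma hold, so xi follows (R3).
sigma, xi, and kappa hold, so rho follows (R1).
From gamma and rho, R4 gives chi.
chi, kappa, and gamma hold, so psi follows (R6).
theta would need chi and alpha (R8), but alpha is never established. No rule produces nu, and it is not given.

psi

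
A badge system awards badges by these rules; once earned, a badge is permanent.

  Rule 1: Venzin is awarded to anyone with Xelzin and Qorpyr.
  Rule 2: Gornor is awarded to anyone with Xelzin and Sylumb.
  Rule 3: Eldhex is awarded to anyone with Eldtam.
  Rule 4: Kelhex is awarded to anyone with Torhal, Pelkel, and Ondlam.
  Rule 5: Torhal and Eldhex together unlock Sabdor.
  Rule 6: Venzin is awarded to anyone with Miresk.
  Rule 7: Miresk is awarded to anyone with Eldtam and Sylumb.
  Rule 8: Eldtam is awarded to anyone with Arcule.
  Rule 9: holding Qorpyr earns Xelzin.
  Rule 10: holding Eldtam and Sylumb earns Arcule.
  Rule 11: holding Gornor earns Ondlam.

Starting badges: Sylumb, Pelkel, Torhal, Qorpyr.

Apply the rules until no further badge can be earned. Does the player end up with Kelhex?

With Qorpyr, Xelzin is earned (Rule 9).
With Xelzin and Sylumb, Gornor is earned (Rule 2).
With Gornor, Ondlam is earned (Rule 11).
With Torhal, Pelkel, and Ondlam, Kelhex is earned (Rule 4).

Yes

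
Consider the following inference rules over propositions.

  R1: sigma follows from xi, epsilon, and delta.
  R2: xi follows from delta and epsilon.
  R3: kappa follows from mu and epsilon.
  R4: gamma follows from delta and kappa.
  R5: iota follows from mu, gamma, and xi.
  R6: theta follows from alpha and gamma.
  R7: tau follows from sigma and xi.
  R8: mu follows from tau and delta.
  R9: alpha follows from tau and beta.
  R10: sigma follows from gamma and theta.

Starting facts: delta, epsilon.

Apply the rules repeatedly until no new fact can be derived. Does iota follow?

From delta and epsilon, R2 gives xi.
From xi, epsilon, and delta, R1 gives sigma.
sigma and xi hold, so tau follows (R7).
tau and delta hold, so mu follows (R8).
From mu and epsilon, R3 gives kappa.
delta and kappa hold, so gamma follows (R4).
From mu, gamma, and xi, R5 gives iota.

Yes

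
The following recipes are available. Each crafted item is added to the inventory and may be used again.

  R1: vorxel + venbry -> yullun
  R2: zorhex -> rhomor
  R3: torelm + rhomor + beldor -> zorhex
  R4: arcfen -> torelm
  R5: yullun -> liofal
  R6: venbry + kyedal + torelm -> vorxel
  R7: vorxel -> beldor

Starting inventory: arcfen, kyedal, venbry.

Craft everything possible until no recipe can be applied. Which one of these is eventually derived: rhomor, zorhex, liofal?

liofal

arcfen -> torelm (R4).
venbry + kyedal + torelm -> vorxel (R6).
Using R1, vorxel and venbry make yullun.
Using R5, yullun makes liofal.
rhomor would need zorhex (R2), but zorhex is never obtained. zorhex would need torelm, rhomor, and beldor (R3), but rhomor is never obtained.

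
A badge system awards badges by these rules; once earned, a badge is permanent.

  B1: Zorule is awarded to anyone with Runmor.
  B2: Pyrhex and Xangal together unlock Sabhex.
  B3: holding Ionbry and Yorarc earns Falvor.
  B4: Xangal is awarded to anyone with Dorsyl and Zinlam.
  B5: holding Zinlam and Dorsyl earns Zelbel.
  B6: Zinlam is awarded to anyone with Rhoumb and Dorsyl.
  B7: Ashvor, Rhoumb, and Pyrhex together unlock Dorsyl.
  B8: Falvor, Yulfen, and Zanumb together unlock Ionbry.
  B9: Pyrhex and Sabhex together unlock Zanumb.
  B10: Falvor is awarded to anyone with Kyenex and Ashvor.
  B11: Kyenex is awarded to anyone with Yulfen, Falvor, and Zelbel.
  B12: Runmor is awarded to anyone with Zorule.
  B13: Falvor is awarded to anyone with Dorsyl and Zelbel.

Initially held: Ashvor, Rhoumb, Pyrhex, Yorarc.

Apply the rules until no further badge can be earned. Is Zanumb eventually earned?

Yes

With Ashvor, Rhoumb, and Pyrhex, Dorsyl is earned (B7).
With Rhoumb and Dorsyl, Zinlam is earned (B6).
With Dorsyl and Zinlam, Xangal is earned (B4).
With Pyrhex and Xangal, Sabhex is earned (B2).
With Pyrhex and Sabhex, Zanumb is earned (B9).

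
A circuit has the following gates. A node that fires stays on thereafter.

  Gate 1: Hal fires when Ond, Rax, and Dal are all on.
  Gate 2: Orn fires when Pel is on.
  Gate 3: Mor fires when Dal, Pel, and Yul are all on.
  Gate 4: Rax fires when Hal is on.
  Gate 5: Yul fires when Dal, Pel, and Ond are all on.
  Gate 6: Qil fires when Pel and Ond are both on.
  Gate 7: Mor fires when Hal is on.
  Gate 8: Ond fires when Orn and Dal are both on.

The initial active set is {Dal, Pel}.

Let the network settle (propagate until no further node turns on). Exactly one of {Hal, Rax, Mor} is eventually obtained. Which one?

Pel is on, so Orn fires (Gate 2).
Orn and Dal are on, so Ond fires (Gate 8).
Dal, Pel, and Ond are on, so Yul fires (Gate 5).
Gate 3: Dal, Pel, and Yul on → Mor on.
Hal would need Ond, Rax, and Dal (Gate 1), but Rax never turns on. Rax would need Hal (Gate 4), but Hal never turns on.

Mor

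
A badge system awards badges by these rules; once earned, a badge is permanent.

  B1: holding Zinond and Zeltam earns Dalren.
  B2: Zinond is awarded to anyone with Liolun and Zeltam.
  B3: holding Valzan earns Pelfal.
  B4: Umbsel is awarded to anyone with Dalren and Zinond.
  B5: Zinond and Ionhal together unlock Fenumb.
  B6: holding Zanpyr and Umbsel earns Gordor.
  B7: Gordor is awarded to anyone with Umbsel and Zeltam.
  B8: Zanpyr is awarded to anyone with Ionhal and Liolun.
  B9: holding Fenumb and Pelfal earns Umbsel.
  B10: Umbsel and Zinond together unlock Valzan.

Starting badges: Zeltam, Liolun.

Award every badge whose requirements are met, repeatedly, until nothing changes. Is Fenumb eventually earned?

Fenumb would need Zinond and Ionhal (B5), but Ionhal is never earned.

No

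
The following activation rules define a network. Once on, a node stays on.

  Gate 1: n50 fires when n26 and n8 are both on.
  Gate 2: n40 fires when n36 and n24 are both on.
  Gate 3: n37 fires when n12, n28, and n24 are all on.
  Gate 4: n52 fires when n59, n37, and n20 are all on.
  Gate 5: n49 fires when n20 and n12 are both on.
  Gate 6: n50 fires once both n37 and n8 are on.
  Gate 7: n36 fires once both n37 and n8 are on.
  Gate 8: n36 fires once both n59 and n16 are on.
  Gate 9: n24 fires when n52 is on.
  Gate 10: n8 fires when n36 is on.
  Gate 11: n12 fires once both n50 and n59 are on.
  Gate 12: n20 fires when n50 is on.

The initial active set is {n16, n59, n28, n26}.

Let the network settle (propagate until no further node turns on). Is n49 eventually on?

Gate 8: n59 and n16 on → n36 on.
Gate 10: n36 on → n8 on.
Gate 1: n26 and n8 on → n50 on.
Gate 12: n50 on → n20 on.
Gate 11: n50 and n59 on → n12 on.
Gate 5: n20 and n12 on → n49 on.

Yes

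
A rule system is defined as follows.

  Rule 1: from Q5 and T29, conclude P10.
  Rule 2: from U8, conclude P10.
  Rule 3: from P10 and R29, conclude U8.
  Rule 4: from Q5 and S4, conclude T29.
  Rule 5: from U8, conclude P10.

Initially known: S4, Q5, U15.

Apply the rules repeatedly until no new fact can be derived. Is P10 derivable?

Yes

Q5 and S4 hold, so T29 follows (Rule 4).
Q5 and T29 hold, so P10 follows (Rule 1).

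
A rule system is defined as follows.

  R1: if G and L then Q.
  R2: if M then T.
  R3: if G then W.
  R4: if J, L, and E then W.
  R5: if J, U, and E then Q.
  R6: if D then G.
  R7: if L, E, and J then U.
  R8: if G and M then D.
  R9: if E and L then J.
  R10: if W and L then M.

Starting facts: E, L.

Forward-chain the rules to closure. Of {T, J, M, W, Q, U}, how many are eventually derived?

6

E and L hold, so J follows (R9).
From L, E, and J, R7 gives U.
From J, L, and E, R4 gives W.
J, U, and E hold, so Q follows (R5).
From W and L, R10 gives M.
M holds, so T follows (R2).
T: reached.
J: reached.
M: reached.
W: reached.
Q: reached.
U: reached.
All 6 are reached.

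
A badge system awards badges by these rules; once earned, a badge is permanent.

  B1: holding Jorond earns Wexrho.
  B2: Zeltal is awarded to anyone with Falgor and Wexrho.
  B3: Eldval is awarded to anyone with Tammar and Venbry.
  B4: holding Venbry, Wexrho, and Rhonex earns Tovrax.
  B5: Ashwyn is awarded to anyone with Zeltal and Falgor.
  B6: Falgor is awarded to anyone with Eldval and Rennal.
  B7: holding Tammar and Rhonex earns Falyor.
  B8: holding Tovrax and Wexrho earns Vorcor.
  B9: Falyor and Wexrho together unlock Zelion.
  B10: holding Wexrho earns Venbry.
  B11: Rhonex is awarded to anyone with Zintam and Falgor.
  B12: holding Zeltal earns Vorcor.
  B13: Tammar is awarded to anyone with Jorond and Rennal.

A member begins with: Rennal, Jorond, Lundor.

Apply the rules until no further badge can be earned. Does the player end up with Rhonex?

Rhonex would need Zintam and Falgor (B11), but Zintam is never earned.

No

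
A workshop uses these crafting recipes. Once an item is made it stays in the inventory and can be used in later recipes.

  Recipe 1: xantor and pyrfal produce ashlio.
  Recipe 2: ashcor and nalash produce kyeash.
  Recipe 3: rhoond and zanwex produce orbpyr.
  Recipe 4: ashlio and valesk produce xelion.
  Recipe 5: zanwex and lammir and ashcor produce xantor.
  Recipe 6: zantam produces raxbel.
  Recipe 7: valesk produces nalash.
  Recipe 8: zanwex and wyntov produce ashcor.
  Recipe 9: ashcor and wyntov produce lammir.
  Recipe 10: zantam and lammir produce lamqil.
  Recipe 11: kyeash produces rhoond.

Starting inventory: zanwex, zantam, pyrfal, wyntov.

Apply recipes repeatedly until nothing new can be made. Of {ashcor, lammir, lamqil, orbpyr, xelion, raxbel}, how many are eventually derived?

4

Using Recipe 6, zantam makes raxbel.
Using Recipe 8, zanwex and wyntov make ashcor.
ashcor and wyntov → lammir (Recipe 9).
zantam and lammir → lamqil (Recipe 10).
ashcor: reached.
lammir: reached.
lamqil: reached.
orbpyr would need rhoond and zanwex (Recipe 3), but rhoond is never obtained.
xelion would need ashlio and valesk (Recipe 4), but valesk is never obtained.
raxbel: reached.
Reached: ashcor, lammir, lamqil, and raxbel — 4 of the 6.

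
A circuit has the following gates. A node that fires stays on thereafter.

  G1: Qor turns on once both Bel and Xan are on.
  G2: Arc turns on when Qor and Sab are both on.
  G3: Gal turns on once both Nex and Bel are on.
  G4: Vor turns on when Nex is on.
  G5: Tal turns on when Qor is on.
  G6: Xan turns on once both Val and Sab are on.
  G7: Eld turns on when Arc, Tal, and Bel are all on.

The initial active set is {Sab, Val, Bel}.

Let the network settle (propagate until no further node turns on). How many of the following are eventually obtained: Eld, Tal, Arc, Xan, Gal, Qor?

G6: Val and Sab on → Xan on.
Bel and Xan are on, so Qor turns on (G1).
G5: Qor on → Tal on.
G2: Qor and Sab on → Arc on.
G7: Arc, Tal, and Bel on → Eld on.
Eld: reached.
Tal: reached.
Arc: reached.
Xan: reached.
Gal would need Nex and Bel (G3), but Nex never turns on.
Qor: reached.
Reached: Eld, Tal, Arc, Xan, and Qor — 5 of the 6.

5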